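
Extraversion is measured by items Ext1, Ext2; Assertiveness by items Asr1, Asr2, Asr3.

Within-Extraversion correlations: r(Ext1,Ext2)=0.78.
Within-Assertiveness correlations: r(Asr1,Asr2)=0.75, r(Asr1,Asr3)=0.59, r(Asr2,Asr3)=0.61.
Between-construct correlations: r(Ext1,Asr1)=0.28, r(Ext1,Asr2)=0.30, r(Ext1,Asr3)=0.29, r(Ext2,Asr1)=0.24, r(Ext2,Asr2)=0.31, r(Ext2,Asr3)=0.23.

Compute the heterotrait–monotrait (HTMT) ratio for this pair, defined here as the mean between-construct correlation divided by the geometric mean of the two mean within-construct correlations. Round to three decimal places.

0.386

Mean heterotrait r = 1.65/6 = 0.2750.
Mean within-Ext = 0.78/1 = 0.7800; mean within-Asr = 1.95/3 = 0.6500.
Geometric mean = √(0.7800 × 0.6500) = 0.7120.
HTMT = 0.2750 / 0.7120 = 0.386.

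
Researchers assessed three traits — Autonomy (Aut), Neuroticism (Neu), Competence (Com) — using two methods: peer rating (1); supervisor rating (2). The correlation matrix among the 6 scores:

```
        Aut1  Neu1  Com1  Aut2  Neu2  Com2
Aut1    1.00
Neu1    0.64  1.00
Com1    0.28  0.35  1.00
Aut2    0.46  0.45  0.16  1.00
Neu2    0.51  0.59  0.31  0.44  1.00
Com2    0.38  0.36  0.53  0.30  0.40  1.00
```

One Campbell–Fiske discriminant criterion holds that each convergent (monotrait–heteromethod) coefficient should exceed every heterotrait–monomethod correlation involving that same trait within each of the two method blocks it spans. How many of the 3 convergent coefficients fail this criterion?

Each convergent coefficient versus the relevant comparison correlations:
Aut (methods 1·2): 0.46 vs {0.64, 0.44, 0.28, 0.30} → fail.
Neu (methods 1·2): 0.59 vs {0.64, 0.44, 0.35, 0.40} → fail.
Com (methods 1·2): 0.53 vs {0.28, 0.30, 0.35, 0.40} → pass.
2 of 3 fail.

2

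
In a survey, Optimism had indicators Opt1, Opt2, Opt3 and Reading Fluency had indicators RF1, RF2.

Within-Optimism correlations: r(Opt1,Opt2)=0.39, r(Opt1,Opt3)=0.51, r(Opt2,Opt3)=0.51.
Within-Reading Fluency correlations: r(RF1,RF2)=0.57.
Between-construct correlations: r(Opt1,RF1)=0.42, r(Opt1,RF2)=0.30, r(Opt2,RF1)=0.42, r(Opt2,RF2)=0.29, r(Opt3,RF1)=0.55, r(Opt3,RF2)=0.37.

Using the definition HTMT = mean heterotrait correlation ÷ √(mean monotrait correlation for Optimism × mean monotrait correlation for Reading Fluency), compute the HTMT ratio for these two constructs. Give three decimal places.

0.757

Between-construct mean = 2.35/6 = 0.3917.
Mean within-Opt = 1.41/3 = 0.4700; mean within-RF = 0.57/1 = 0.5700.
Geometric mean = √(0.4700 × 0.5700) = 0.5176.
HTMT = 0.3917 / 0.5176 = 0.757.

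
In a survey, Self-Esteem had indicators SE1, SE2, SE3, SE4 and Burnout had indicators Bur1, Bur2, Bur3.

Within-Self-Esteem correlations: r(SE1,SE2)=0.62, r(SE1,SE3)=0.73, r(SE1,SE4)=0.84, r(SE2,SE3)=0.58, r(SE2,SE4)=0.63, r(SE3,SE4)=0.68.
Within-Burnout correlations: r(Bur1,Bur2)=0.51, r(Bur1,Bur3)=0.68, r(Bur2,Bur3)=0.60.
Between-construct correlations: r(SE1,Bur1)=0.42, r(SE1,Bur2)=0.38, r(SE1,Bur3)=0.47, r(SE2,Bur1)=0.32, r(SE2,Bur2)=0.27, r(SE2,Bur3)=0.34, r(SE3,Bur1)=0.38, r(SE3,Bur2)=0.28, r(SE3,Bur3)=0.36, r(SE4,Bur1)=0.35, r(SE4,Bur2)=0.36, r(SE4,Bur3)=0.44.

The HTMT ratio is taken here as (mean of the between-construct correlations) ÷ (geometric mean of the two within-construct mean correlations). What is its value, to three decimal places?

Mean heterotrait r = 4.37/12 = 0.3642.
Mean within-SE = 4.08/6 = 0.6800; mean within-Bur = 1.79/3 = 0.5967.
Geometric mean = √(0.6800 × 0.5967) = 0.6370.
HTMT = 0.3642 / 0.6370 = 0.572.

0.572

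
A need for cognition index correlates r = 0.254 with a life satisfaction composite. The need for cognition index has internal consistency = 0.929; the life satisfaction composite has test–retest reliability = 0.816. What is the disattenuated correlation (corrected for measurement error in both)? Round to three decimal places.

r_true = r_obs / √(r_xx · r_yy) = 0.254 / √(0.929 × 0.816) = 0.254 / √0.758064 = 0.254 / 0.8707 ≈ 0.292.

0.292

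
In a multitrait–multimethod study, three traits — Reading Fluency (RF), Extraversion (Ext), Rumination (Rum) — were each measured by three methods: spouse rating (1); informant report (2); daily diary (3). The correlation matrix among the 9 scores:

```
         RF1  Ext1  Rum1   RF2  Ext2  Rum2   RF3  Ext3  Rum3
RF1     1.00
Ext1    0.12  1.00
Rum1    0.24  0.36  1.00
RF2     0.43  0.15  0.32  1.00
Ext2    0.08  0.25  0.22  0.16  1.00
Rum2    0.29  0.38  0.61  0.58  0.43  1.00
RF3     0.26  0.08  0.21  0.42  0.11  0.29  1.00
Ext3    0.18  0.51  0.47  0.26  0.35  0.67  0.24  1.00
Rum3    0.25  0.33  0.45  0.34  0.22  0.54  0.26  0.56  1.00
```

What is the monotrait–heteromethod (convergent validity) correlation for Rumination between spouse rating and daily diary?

0.45

Same trait (Rum), different methods: r(Rum1, Rum3) = 0.45.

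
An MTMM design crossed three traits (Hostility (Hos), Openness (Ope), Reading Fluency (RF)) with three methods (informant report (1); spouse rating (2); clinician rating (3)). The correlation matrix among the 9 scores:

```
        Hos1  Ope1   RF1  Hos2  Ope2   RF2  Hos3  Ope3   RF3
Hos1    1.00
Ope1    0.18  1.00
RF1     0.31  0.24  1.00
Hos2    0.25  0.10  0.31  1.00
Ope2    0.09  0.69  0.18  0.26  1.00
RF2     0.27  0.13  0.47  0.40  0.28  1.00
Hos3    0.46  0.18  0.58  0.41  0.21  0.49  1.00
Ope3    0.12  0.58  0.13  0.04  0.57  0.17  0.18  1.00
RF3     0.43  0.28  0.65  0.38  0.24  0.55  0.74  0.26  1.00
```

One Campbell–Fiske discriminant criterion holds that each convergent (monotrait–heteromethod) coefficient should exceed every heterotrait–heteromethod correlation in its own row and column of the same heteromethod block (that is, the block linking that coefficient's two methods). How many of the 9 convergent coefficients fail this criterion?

3

Each convergent coefficient versus the relevant comparison correlations:
Hos (methods 1·2): 0.25 vs {0.09, 0.10, 0.27, 0.31} → fail.
Hos (methods 1·3): 0.46 vs {0.12, 0.18, 0.43, 0.58} → fail.
Hos (methods 2·3): 0.41 vs {0.04, 0.21, 0.38, 0.49} → fail.
Ope (methods 1·2): 0.69 vs {0.10, 0.09, 0.13, 0.18} → pass.
Ope (methods 1·3): 0.58 vs {0.18, 0.12, 0.28, 0.13} → pass.
Ope (methods 2·3): 0.57 vs {0.21, 0.04, 0.24, 0.17} → pass.
RF (methods 1·2): 0.47 vs {0.31, 0.27, 0.18, 0.13} → pass.
RF (methods 1·3): 0.65 vs {0.58, 0.43, 0.13, 0.28} → pass.
RF (methods 2·3): 0.55 vs {0.49, 0.38, 0.17, 0.24} → pass.
3 of 9 fail.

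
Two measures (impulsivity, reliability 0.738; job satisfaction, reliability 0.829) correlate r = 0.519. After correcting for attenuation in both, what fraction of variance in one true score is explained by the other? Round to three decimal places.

Disattenuated r = 0.519 / √(0.738 × 0.829) = 0.519 / 0.7822 = 0.6635.
Shared true-score variance = 0.6635² = 0.4402 ≈ 0.440.

0.440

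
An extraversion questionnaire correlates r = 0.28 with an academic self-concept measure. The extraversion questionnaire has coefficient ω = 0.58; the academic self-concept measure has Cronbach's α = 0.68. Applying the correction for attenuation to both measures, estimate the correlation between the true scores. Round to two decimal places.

0.45

r_true = r_obs / √(r_xx · r_yy) = 0.28 / √(0.58 × 0.68) = 0.28 / √0.3944 = 0.28 / 0.6280 ≈ 0.45.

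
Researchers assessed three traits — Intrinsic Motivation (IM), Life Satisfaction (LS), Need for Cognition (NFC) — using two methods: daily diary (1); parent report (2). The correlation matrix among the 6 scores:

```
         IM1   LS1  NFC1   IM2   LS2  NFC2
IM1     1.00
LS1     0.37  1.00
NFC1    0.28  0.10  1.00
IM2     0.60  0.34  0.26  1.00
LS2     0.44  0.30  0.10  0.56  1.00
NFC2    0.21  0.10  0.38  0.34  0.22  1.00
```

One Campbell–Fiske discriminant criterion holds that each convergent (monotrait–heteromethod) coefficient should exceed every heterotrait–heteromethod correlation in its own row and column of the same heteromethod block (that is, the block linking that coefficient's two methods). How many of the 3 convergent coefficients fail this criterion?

1

Each convergent coefficient versus the relevant comparison correlations:
IM (methods 1·2): 0.60 vs {0.44, 0.34, 0.21, 0.26} → pass.
LS (methods 1·2): 0.30 vs {0.34, 0.44, 0.10, 0.10} → fail.
NFC (methods 1·2): 0.38 vs {0.26, 0.21, 0.10, 0.10} → pass.
1 of 3 fail.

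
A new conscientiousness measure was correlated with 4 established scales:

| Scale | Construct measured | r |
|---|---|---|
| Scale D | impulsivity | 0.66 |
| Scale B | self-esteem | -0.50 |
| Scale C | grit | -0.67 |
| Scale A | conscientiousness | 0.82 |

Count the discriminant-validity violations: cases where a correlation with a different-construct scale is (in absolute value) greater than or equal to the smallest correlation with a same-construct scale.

0

Convergent (same construct = conscientiousness): Scale A.
Smallest convergent = 0.82. Discriminant |r|: 0.66, 0.50, 0.67; count ≥ 0.82 → 0.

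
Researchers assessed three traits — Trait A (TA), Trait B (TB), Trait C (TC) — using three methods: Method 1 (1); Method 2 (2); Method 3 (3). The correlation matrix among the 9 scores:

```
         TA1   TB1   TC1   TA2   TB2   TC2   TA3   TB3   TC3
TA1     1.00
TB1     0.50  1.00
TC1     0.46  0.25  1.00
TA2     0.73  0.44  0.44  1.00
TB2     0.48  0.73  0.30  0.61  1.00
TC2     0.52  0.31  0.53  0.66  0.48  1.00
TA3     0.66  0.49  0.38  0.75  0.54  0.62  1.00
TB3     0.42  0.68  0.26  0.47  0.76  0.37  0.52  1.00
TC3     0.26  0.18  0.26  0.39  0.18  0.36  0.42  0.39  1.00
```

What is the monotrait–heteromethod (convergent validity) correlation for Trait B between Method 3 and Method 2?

0.76

Same trait (TB), different methods: r(TB3, TB2) = 0.76.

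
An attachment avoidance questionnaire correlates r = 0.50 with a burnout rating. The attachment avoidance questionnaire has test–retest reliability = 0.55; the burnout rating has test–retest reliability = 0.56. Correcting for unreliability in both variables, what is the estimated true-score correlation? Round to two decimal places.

r_true = r_obs / √(r_xx · r_yy) = 0.50 / √(0.55 × 0.56) = 0.50 / √0.3080 = 0.50 / 0.5550 ≈ 0.90.

0.90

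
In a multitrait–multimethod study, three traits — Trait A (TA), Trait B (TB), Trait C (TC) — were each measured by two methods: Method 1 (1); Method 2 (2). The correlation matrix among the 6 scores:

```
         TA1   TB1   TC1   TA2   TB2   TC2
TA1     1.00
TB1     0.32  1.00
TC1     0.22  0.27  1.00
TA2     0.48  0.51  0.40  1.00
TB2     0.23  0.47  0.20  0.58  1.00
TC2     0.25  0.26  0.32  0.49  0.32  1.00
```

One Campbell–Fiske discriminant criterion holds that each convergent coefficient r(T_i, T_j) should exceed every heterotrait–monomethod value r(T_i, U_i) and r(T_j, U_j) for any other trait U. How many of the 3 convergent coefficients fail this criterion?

Checking each validity diagonal entry against its comparison values:
TA (methods 1·2): 0.48 vs {0.32, 0.58, 0.22, 0.49} → fail.
TB (methods 1·2): 0.47 vs {0.32, 0.58, 0.27, 0.32} → fail.
TC (methods 1·2): 0.32 vs {0.22, 0.49, 0.27, 0.32} → fail.
3 of 3 fail.

3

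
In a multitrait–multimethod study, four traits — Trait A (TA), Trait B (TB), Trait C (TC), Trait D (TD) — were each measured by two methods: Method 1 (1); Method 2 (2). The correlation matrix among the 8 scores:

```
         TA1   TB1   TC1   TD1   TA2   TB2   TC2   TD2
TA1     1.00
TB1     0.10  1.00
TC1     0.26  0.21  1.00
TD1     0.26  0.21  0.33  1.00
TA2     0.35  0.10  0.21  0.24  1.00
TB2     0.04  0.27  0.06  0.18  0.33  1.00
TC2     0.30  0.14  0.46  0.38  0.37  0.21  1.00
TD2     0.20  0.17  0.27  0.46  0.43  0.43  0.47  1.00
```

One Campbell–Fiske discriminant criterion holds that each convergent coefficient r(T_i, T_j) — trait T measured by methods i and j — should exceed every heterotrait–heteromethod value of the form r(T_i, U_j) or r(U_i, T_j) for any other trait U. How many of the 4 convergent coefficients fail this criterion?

0

Checking each validity diagonal entry against its comparison values:
TA (methods 1·2): 0.35 vs {0.04, 0.10, 0.30, 0.21, 0.20, 0.24} → pass.
TB (methods 1·2): 0.27 vs {0.10, 0.04, 0.14, 0.06, 0.17, 0.18} → pass.
TC (methods 1·2): 0.46 vs {0.21, 0.30, 0.06, 0.14, 0.27, 0.38} → pass.
TD (methods 1·2): 0.46 vs {0.24, 0.20, 0.18, 0.17, 0.38, 0.27} → pass.
0 of 4 fail.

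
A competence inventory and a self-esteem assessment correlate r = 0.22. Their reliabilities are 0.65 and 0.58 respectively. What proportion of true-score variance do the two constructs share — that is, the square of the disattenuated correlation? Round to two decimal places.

0.13

Disattenuated r = 0.22 / √(0.65 × 0.58) = 0.22 / 0.6140 = 0.3583.
Shared true-score variance = 0.3583² = 0.1284 ≈ 0.13.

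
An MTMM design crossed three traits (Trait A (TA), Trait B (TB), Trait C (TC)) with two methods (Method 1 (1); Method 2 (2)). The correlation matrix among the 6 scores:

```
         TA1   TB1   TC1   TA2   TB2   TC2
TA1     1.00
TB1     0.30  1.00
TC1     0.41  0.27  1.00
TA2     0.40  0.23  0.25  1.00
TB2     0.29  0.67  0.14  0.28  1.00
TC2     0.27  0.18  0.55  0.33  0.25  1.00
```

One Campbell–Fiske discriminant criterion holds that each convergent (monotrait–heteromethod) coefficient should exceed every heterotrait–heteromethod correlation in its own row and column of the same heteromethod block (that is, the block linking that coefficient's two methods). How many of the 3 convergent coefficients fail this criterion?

Checking each validity diagonal entry against its comparison values:
TA (methods 1·2): 0.40 vs {0.29, 0.23, 0.27, 0.25} → pass.
TB (methods 1·2): 0.67 vs {0.23, 0.29, 0.18, 0.14} → pass.
TC (methods 1·2): 0.55 vs {0.25, 0.27, 0.14, 0.18} → pass.
0 of 3 fail.

0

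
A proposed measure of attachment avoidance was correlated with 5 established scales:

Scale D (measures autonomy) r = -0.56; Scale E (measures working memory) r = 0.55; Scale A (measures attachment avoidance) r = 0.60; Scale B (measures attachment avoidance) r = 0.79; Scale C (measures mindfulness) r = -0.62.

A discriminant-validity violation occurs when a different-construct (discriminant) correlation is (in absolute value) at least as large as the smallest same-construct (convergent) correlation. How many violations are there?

Convergent (same construct = attachment avoidance): Scale A, Scale B.
Smallest convergent = 0.60. Discriminant |r|: 0.56, 0.55, 0.62; count ≥ 0.60 → 1.

1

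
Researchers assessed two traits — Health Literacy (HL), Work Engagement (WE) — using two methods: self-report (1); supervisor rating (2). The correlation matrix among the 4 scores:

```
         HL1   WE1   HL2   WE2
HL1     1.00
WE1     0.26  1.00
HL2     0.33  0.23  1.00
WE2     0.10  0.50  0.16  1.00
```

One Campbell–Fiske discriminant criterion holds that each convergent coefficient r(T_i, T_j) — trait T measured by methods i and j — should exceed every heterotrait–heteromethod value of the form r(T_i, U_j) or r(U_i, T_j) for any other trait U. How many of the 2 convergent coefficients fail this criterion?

0

Convergent coefficients and their comparison sets:
HL (methods 1·2): 0.33 vs {0.10, 0.23} → pass.
WE (methods 1·2): 0.50 vs {0.23, 0.10} → pass.
0 of 2 fail.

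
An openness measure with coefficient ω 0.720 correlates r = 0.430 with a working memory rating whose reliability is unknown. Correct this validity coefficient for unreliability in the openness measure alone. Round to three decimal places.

Single correction: r_c = r_obs / √r_xx = 0.430 / √0.720 = 0.430 / 0.8485 ≈ 0.507.

0.507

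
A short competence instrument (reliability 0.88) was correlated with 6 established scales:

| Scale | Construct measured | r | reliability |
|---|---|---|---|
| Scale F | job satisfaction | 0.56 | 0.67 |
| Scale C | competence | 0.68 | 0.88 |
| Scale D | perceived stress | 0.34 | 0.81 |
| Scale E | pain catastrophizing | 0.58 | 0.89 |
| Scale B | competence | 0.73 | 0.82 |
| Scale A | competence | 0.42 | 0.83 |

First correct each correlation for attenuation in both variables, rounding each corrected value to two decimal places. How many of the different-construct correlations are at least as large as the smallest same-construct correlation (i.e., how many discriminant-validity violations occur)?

Disattenuated r (r / √(r_scale · r_new)):
  Scale F (disc): 0.56 / √(0.67·0.88) = 0.73
  Scale C (conv): 0.68 / √(0.88·0.88) = 0.77
  Scale D (disc): 0.34 / √(0.81·0.88) = 0.40
  Scale E (disc): 0.58 / √(0.89·0.88) = 0.66
  Scale B (conv): 0.73 / √(0.82·0.88) = 0.86
  Scale A (conv): 0.42 / √(0.83·0.88) = 0.49
Smallest convergent = 0.49. Discriminant values: 0.73, 0.40, 0.66; count ≥ 0.49 → 2.

2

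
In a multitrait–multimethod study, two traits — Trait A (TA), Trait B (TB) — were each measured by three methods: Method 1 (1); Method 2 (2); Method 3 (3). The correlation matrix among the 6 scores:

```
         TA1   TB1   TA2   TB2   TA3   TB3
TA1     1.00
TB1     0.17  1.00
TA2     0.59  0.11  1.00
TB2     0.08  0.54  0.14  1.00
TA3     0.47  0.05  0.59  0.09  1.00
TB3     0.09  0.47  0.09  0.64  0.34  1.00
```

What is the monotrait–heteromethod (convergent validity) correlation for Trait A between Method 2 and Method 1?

0.59

Same trait (TA), different methods: r(TA2, TA1) = 0.59.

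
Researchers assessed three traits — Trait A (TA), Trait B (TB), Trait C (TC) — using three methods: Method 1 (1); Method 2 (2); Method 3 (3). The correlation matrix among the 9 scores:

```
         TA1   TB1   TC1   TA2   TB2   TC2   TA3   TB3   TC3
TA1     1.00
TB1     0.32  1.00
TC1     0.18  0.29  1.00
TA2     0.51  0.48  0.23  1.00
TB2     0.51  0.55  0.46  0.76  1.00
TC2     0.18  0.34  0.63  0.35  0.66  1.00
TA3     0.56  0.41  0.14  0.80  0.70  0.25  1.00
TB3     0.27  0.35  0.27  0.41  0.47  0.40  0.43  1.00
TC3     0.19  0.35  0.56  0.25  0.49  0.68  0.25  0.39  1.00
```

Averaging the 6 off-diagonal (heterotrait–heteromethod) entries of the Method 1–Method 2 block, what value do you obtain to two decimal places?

0.37

HTHM values (method 1 × method 2): 0.51, 0.18, 0.48, 0.34, 0.23, 0.46; mean = 2.20/6 = 0.37.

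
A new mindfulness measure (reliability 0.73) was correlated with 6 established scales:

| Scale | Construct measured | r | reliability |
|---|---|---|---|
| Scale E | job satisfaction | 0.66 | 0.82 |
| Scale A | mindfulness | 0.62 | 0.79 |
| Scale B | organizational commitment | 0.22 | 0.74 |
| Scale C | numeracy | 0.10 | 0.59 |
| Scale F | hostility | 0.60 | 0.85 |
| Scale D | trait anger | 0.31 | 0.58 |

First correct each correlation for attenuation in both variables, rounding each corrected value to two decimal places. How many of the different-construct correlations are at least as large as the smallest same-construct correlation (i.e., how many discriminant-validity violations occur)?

1

Disattenuated r (r / √(r_scale · r_new)):
  Scale E (disc): 0.66 / √(0.82·0.73) = 0.85
  Scale A (conv): 0.62 / √(0.79·0.73) = 0.82
  Scale B (disc): 0.22 / √(0.74·0.73) = 0.30
  Scale C (disc): 0.10 / √(0.59·0.73) = 0.15
  Scale F (disc): 0.60 / √(0.85·0.73) = 0.76
  Scale D (disc): 0.31 / √(0.58·0.73) = 0.48
Smallest convergent = 0.82. Discriminant values: 0.85, 0.30, 0.15, 0.76, 0.48; count ≥ 0.82 → 1.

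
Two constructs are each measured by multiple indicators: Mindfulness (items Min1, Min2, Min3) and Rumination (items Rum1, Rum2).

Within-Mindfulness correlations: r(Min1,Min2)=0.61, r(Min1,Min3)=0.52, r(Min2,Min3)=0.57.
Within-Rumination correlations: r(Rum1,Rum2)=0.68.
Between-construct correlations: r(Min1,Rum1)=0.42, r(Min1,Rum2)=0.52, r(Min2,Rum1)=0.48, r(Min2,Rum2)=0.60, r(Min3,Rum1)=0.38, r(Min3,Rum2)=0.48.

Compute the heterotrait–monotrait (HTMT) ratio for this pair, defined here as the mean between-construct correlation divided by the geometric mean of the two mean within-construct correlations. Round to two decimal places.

Between-construct mean = 2.88/6 = 0.4800.
Mean within-Min = 1.70/3 = 0.5667; mean within-Rum = 0.68/1 = 0.6800.
Geometric mean = √(0.5667 × 0.6800) = 0.6208.
HTMT = 0.4800 / 0.6208 = 0.77.

0.77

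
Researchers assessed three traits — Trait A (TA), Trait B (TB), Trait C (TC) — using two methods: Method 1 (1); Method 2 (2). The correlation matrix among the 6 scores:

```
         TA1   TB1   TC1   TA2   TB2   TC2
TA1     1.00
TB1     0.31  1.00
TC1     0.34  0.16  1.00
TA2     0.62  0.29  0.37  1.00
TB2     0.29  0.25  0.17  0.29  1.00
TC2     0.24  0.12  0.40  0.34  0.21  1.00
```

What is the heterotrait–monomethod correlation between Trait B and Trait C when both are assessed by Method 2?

0.21

Different traits, same method: r(TB2, TC2) = 0.21.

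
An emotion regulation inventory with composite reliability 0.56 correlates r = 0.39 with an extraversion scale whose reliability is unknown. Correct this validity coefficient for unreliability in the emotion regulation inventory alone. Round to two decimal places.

Single correction: r_c = r_obs / √r_xx = 0.39 / √0.56 = 0.39 / 0.7483 ≈ 0.52.

0.52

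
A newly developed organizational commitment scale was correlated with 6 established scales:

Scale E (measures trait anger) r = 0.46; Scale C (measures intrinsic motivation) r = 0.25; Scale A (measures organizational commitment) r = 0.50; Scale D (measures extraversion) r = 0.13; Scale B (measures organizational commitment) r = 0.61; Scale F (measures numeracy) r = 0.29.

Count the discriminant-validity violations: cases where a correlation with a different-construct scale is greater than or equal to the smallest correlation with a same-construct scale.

Convergent (same construct = organizational commitment): Scale A, Scale B.
Smallest convergent = 0.50. Discriminant values: 0.46, 0.25, 0.13, 0.29; count ≥ 0.50 → 0.

0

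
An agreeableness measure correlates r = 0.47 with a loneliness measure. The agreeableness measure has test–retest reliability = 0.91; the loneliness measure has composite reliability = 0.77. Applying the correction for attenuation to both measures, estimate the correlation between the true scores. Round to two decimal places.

0.56

r_true = r_obs / √(r_xx · r_yy) = 0.47 / √(0.91 × 0.77) = 0.47 / √0.7007 = 0.47 / 0.8371 ≈ 0.56.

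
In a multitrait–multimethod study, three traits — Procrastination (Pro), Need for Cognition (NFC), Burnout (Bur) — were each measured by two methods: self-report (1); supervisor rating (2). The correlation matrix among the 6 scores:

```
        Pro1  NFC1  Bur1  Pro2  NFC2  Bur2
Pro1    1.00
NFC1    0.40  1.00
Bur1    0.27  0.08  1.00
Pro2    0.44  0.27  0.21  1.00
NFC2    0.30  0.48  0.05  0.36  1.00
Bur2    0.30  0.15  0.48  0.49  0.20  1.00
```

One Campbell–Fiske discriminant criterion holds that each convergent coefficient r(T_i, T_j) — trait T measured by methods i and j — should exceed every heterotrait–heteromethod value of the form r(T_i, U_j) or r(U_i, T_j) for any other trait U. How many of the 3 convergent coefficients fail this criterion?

Checking each validity diagonal entry against its comparison values:
Pro (methods 1·2): 0.44 vs {0.30, 0.27, 0.30, 0.21} → pass.
NFC (methods 1·2): 0.48 vs {0.27, 0.30, 0.15, 0.05} → pass.
Bur (methods 1·2): 0.48 vs {0.21, 0.30, 0.05, 0.15} → pass.
0 of 3 fail.

0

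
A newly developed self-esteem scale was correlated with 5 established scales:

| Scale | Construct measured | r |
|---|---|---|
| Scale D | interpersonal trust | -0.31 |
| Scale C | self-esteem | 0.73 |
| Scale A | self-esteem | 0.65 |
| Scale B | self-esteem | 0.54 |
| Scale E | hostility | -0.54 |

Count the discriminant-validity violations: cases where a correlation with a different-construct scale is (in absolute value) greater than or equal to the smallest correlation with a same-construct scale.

Convergent (same construct = self-esteem): Scale C, Scale A, Scale B.
Smallest convergent = 0.54. Discriminant |r|: 0.31, 0.54; count ≥ 0.54 → 1.

1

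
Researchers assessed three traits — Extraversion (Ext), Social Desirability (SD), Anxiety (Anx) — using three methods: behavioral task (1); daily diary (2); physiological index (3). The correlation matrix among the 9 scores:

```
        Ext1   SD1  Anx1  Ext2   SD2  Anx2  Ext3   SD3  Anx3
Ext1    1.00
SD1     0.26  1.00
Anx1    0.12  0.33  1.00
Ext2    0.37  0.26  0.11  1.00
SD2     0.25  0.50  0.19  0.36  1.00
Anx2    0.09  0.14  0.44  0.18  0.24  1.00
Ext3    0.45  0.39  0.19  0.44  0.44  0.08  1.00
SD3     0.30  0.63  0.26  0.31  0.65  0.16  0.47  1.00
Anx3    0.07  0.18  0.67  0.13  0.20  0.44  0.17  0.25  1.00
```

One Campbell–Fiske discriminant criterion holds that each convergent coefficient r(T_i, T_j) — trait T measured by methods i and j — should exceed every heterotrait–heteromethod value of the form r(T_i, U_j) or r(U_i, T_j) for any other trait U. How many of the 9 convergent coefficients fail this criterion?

Each convergent coefficient versus the relevant comparison correlations:
Ext (methods 1·2): 0.37 vs {0.25, 0.26, 0.09, 0.11} → pass.
Ext (methods 1·3): 0.45 vs {0.30, 0.39, 0.07, 0.19} → pass.
Ext (methods 2·3): 0.44 vs {0.31, 0.44, 0.13, 0.08} → fail.
SD (methods 1·2): 0.50 vs {0.26, 0.25, 0.14, 0.19} → pass.
SD (methods 1·3): 0.63 vs {0.39, 0.30, 0.18, 0.26} → pass.
SD (methods 2·3): 0.65 vs {0.44, 0.31, 0.20, 0.16} → pass.
Anx (methods 1·2): 0.44 vs {0.11, 0.09, 0.19, 0.14} → pass.
Anx (methods 1·3): 0.67 vs {0.19, 0.07, 0.26, 0.18} → pass.
Anx (methods 2·3): 0.44 vs {0.08, 0.13, 0.16, 0.20} → pass.
1 of 9 fail.

1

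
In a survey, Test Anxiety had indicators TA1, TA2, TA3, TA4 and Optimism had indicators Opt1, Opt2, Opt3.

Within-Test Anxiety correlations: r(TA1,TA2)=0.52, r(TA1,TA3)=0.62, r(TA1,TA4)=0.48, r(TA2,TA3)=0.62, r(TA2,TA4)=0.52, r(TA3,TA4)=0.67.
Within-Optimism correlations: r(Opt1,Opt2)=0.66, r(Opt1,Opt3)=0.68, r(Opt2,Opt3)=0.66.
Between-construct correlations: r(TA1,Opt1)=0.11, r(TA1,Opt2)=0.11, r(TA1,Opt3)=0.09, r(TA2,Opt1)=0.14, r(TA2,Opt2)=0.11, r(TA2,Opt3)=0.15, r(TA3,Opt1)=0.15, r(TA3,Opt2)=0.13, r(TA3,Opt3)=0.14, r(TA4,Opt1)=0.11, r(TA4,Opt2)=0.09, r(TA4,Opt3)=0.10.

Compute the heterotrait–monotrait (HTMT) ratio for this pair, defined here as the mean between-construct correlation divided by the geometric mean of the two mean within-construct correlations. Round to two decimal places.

Mean between = 1.43/12 = 0.1192.
Mean within-TA = 3.43/6 = 0.5717; mean within-Opt = 2.00/3 = 0.6667.
Geometric mean = √(0.5717 × 0.6667) = 0.6174.
HTMT = 0.1192 / 0.6174 = 0.19.

0.19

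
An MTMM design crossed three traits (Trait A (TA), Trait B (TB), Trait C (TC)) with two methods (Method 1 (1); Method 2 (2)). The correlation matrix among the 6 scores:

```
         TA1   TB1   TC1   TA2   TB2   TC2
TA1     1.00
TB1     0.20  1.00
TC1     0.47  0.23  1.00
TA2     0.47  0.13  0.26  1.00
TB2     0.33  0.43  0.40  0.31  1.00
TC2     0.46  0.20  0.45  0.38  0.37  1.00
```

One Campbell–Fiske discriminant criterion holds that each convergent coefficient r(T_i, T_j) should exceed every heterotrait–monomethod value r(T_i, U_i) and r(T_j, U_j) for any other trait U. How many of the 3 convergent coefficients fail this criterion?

2

Each convergent coefficient versus the relevant comparison correlations:
TA (methods 1·2): 0.47 vs {0.20, 0.31, 0.47, 0.38} → fail.
TB (methods 1·2): 0.43 vs {0.20, 0.31, 0.23, 0.37} → pass.
TC (methods 1·2): 0.45 vs {0.47, 0.38, 0.23, 0.37} → fail.
2 of 3 fail.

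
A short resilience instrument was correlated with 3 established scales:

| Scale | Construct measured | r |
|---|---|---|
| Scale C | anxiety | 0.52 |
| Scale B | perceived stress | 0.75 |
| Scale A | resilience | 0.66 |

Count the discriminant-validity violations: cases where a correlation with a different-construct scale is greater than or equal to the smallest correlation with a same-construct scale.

Convergent (same construct = resilience): Scale A.
Smallest convergent = 0.66. Discriminant values: 0.52, 0.75; count ≥ 0.66 → 1.

1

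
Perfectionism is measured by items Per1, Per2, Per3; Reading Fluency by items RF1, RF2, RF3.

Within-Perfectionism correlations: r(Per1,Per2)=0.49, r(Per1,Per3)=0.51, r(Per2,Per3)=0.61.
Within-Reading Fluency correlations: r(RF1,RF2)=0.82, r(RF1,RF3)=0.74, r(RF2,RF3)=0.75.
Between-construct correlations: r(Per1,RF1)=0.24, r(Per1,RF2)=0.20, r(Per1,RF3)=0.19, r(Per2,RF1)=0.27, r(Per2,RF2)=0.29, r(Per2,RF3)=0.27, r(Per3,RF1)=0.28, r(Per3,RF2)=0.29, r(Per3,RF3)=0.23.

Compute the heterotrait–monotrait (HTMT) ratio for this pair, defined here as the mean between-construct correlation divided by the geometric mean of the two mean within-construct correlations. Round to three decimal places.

0.391

Mean between = 2.26/9 = 0.2511.
Mean within-Per = 1.61/3 = 0.5367; mean within-RF = 2.31/3 = 0.7700.
Geometric mean = √(0.5367 × 0.7700) = 0.6429.
HTMT = 0.2511 / 0.6429 = 0.391.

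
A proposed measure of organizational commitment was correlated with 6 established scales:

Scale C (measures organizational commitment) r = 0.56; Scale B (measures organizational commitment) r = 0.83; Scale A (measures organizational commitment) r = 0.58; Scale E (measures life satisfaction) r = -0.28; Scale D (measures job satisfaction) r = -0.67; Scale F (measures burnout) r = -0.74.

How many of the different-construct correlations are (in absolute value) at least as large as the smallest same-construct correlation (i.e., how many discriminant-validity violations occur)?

Convergent (same construct = organizational commitment): Scale C, Scale B, Scale A.
Smallest convergent = 0.56. Discriminant |r|: 0.28, 0.67, 0.74; count ≥ 0.56 → 2.

2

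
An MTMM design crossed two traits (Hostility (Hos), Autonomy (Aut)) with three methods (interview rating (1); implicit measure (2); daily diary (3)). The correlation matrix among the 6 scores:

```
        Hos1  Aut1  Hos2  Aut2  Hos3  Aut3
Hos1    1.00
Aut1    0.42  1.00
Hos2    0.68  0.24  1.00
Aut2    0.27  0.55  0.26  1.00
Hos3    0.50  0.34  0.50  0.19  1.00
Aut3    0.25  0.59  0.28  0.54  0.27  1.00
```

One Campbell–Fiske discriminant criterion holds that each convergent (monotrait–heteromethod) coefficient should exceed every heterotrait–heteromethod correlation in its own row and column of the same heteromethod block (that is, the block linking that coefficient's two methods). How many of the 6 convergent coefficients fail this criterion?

0

Convergent coefficients and their comparison sets:
Hos (methods 1·2): 0.68 vs {0.27, 0.24} → pass.
Hos (methods 1·3): 0.50 vs {0.25, 0.34} → pass.
Hos (methods 2·3): 0.50 vs {0.28, 0.19} → pass.
Aut (methods 1·2): 0.55 vs {0.24, 0.27} → pass.
Aut (methods 1·3): 0.59 vs {0.34, 0.25} → pass.
Aut (methods 2·3): 0.54 vs {0.19, 0.28} → pass.
0 of 6 fail.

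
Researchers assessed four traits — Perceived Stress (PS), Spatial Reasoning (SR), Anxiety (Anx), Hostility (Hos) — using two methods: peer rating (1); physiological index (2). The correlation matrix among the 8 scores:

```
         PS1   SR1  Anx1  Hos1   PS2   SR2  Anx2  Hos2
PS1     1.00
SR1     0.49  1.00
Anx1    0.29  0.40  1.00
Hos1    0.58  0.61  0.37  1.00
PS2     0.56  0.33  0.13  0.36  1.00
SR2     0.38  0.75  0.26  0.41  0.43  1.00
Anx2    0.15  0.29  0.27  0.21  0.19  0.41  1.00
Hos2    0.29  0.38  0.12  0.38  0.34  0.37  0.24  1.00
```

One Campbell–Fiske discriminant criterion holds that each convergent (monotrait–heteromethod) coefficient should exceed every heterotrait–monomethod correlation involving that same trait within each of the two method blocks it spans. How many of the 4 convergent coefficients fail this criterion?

3

Convergent coefficients and their comparison sets:
PS (methods 1·2): 0.56 vs {0.49, 0.43, 0.29, 0.19, 0.58, 0.34} → fail.
SR (methods 1·2): 0.75 vs {0.49, 0.43, 0.40, 0.41, 0.61, 0.37} → pass.
Anx (methods 1·2): 0.27 vs {0.29, 0.19, 0.40, 0.41, 0.37, 0.24} → fail.
Hos (methods 1·2): 0.38 vs {0.58, 0.34, 0.61, 0.37, 0.37, 0.24} → fail.
3 of 4 fail.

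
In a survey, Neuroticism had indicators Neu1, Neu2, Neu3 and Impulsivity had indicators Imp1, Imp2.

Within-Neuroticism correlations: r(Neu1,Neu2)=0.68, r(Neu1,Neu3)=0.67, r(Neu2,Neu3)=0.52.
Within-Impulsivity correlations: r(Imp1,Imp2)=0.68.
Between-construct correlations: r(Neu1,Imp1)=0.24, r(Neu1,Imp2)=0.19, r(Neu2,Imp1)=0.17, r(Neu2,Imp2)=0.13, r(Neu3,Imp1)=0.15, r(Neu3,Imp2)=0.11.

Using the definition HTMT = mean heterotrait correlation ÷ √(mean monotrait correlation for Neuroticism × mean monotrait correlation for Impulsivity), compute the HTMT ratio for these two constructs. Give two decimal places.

0.25

Mean between = 0.99/6 = 0.1650.
Mean within-Neu = 1.87/3 = 0.6233; mean within-Imp = 0.68/1 = 0.6800.
Geometric mean = √(0.6233 × 0.6800) = 0.6510.
HTMT = 0.1650 / 0.6510 = 0.25.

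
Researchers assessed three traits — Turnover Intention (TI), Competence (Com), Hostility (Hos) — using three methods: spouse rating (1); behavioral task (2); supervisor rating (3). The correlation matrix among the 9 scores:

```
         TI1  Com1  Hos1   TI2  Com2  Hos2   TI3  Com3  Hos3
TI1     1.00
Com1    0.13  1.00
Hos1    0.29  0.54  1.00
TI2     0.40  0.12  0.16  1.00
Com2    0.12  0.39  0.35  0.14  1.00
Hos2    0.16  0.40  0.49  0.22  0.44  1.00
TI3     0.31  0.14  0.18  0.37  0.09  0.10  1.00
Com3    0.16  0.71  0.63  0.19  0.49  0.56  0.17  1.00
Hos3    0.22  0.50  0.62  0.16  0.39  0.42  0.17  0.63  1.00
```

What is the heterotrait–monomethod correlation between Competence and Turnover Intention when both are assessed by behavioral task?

0.14

Different traits, same method: r(Com2, TI2) = 0.14.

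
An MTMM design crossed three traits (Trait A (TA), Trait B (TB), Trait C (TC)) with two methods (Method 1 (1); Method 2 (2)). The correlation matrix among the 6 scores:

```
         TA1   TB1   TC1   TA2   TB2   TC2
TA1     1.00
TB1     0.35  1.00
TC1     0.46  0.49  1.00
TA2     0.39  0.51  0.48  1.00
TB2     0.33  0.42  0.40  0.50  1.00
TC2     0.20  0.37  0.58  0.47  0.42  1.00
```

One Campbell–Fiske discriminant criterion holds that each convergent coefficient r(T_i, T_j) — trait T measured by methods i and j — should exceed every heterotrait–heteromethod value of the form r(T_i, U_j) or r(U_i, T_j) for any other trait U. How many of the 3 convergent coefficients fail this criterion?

Convergent coefficients and their comparison sets:
TA (methods 1·2): 0.39 vs {0.33, 0.51, 0.20, 0.48} → fail.
TB (methods 1·2): 0.42 vs {0.51, 0.33, 0.37, 0.40} → fail.
TC (methods 1·2): 0.58 vs {0.48, 0.20, 0.40, 0.37} → pass.
2 of 3 fail.

2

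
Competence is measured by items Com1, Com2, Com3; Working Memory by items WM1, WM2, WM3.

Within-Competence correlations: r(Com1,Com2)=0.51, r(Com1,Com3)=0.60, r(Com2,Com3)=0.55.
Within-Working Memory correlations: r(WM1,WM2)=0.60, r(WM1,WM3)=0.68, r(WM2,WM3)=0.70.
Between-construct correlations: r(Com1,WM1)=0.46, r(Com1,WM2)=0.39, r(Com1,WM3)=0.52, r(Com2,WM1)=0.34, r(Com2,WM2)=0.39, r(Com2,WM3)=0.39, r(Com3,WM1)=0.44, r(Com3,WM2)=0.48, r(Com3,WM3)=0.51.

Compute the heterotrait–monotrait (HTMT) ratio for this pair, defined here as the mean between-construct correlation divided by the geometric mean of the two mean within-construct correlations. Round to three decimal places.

0.721

Mean between = 3.92/9 = 0.4356.
Mean within-Com = 1.66/3 = 0.5533; mean within-WM = 1.98/3 = 0.6600.
Geometric mean = √(0.5533 × 0.6600) = 0.6043.
HTMT = 0.4356 / 0.6043 = 0.721.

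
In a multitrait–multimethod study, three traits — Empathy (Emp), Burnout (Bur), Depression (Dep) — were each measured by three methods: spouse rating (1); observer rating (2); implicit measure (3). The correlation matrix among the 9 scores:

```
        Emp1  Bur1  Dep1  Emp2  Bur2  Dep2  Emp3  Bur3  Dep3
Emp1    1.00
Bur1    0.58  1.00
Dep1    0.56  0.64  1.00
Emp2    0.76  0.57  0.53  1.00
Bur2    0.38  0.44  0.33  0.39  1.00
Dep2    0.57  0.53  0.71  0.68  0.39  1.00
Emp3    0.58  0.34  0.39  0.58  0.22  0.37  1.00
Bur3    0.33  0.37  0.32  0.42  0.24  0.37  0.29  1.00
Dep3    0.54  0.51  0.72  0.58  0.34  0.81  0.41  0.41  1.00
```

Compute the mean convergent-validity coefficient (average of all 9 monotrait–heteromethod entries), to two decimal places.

Convergent values: 0.76, 0.58, 0.58, 0.44, 0.37, 0.24, 0.71, 0.72, 0.81; mean = 5.21/9 = 0.58.

0.58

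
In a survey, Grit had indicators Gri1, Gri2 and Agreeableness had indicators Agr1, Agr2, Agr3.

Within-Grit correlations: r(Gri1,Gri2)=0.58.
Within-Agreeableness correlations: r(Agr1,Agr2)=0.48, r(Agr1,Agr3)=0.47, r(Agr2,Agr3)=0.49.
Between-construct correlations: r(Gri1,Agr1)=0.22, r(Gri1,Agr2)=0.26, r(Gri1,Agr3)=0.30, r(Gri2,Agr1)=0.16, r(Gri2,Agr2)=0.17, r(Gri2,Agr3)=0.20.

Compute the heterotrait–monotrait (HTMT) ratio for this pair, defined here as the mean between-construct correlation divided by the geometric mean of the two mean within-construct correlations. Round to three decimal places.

0.414

Mean between = 1.31/6 = 0.2183.
Mean within-Gri = 0.58/1 = 0.5800; mean within-Agr = 1.44/3 = 0.4800.
Geometric mean = √(0.5800 × 0.4800) = 0.5276.
HTMT = 0.2183 / 0.5276 = 0.414.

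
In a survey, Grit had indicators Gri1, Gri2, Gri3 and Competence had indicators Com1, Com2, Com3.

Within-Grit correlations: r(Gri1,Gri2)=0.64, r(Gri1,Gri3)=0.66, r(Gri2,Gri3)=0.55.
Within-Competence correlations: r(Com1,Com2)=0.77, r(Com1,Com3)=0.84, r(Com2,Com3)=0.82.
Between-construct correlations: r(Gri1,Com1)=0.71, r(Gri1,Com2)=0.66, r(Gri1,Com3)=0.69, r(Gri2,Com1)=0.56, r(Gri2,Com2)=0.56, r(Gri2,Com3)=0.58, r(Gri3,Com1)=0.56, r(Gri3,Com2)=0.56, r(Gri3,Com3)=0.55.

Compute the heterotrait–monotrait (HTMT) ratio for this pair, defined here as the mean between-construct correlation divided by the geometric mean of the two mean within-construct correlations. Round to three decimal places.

Mean between = 5.43/9 = 0.6033.
Mean within-Gri = 1.85/3 = 0.6167; mean within-Com = 2.43/3 = 0.8100.
Geometric mean = √(0.6167 × 0.8100) = 0.7068.
HTMT = 0.6033 / 0.7068 = 0.854.

0.854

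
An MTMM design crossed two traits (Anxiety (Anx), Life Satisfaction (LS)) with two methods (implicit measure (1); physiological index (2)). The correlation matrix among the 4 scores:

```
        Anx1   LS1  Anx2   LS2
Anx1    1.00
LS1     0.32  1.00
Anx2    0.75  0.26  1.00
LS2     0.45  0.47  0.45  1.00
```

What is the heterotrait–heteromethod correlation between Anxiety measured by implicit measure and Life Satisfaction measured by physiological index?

Different traits and methods: r(Anx1, LS2) = 0.45.

0.45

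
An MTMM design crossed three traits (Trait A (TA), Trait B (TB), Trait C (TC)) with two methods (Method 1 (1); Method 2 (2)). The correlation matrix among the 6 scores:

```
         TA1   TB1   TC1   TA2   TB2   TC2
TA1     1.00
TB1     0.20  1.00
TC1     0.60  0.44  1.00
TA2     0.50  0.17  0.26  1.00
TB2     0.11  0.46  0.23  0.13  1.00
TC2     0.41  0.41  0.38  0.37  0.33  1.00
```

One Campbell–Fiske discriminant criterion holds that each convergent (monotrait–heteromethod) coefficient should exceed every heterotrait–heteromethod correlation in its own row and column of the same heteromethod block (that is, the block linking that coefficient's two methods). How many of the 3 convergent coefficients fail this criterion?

1

Each convergent coefficient versus the relevant comparison correlations:
TA (methods 1·2): 0.50 vs {0.11, 0.17, 0.41, 0.26} → pass.
TB (methods 1·2): 0.46 vs {0.17, 0.11, 0.41, 0.23} → pass.
TC (methods 1·2): 0.38 vs {0.26, 0.41, 0.23, 0.41} → fail.
1 of 3 fail.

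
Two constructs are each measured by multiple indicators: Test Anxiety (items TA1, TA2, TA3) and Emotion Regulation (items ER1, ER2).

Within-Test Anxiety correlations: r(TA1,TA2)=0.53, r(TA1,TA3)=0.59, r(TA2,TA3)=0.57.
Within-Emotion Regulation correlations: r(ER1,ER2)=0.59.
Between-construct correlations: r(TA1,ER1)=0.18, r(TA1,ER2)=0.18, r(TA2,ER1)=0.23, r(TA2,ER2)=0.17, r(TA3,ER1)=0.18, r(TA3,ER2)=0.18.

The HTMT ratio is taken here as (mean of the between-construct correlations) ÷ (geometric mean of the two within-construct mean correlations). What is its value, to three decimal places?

0.324

Between-construct mean = 1.12/6 = 0.1867.
Mean within-TA = 1.69/3 = 0.5633; mean within-ER = 0.59/1 = 0.5900.
Geometric mean = √(0.5633 × 0.5900) = 0.5765.
HTMT = 0.1867 / 0.5765 = 0.324.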